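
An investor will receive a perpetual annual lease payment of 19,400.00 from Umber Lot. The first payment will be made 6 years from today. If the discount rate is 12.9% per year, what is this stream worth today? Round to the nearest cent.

81986.49

Value at end of year 5: C / r = 19,400.00 / 0.129 = 150,387.5969
Discount to today: PV = 150,387.5969 / (1 + 0.129)^5 = 150,387.5969 / 1.834297 = 81,986.49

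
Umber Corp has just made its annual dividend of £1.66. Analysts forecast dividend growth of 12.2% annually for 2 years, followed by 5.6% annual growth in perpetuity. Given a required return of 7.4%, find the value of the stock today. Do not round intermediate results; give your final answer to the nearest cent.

£109.83

D_1 = 1.86252
D_2 = 2.08975
Terminal value at year 2: TV = D_2×(1+g_2)/(r−g_2) = 2.20677/0.018 = 122.59852
P_0 = D_1/(1+r)^1 + D_2/(1+r)^2 + TV/(1+r)^2
    = 1.73419 + 1.81170 + 106.28614 = 109.83203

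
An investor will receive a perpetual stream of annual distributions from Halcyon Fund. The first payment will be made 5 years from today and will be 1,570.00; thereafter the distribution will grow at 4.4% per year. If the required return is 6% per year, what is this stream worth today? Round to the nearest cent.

Value at end of year 4: C₁ / (r − g) = 1,570.00 / (0.06 − 0.044) = 98,125.0000
Discount to today: PV = 98,125.0000 / (1 + 0.06)^4 = 98,125.0000 / 1.262477 = 77,724.19

77724.19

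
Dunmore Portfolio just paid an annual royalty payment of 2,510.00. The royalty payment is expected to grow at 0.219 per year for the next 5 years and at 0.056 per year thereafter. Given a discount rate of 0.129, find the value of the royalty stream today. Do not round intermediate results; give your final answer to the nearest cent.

D_1 = 3059.69000
D_2 = 3729.76211
D_3 = 4546.58001
D_4 = 5542.28103
D_5 = 6756.04058
Terminal value at year 5: TV = D_5×(1+g_2)/(r−g_2) = 7134.37885/0.073 = 97731.21718
P_0 = D_1/(1+r)^1 + D_2/(1+r)^2 + D_3/(1+r)^3 + D_4/(1+r)^4 + D_5/(1+r)^5 + TV/(1+r)^5
    = 2710.08857 + 2926.12752 + 3159.38835 + 3411.24393 + 3683.17658 + 53279.92417 = 69169.94912

69169.95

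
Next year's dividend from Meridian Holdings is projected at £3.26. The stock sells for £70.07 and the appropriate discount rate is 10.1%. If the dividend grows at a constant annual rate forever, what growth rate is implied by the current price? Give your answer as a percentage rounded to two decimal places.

P = D₁/(r−g) ⇒ g = r − D₁/P = 0.101 − £3.26/£70.07 = 0.054475

5.45%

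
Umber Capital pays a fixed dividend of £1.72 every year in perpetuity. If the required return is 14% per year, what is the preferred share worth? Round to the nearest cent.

£12.29

Level perpetuity: PV = C / r = £1.72 / 0.14 = £12.29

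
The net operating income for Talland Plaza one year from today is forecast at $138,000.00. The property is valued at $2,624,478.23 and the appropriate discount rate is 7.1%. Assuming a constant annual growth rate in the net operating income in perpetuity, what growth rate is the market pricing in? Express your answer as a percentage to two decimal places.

P = D₁/(r−g) ⇒ g = r − D₁/P = 0.071 − $138,000.00/$2,624,478.23 = 0.018418

1.84%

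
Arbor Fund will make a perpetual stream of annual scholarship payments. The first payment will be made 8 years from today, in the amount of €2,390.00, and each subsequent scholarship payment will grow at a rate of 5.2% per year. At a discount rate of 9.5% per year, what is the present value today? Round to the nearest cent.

Value at end of year 7: C₁ / (r − g) = €2,390.00 / (0.095 − 0.052) = €55,581.3953
Discount to today: PV = €55,581.3953 / (1 + 0.095)^7 = €55,581.3953 / 1.887552 = €29,446.29

€29446.29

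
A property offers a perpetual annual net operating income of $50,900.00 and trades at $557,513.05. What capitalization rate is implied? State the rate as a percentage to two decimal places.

9.13%

P = C/r ⇒ r = C/P = $50,900.00/$557,513.05 = 0.091298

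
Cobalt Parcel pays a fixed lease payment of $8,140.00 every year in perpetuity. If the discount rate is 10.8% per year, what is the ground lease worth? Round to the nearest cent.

Level perpetuity: PV = C / r = $8,140.00 / 0.108 = $75,370.37

$75370.37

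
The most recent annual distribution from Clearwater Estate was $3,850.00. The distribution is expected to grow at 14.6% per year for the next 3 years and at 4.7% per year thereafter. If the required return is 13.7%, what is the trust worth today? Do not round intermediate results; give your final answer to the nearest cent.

D_1 = 4412.10000
D_2 = 5056.26660
D_3 = 5794.48152
Terminal value at year 3: TV = D_3×(1+g_2)/(r−g_2) = 6066.82216/0.09 = 67409.13506
P_0 = D_1/(1+r)^1 + D_2/(1+r)^2 + D_3/(1+r)^3 + TV/(1+r)^3
    = 3880.47493 + 3911.19109 + 3942.15039 + 45860.34955 = 57594.16596

$57594.17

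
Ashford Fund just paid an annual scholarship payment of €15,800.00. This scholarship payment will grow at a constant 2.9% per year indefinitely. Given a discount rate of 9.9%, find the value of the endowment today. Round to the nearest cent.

D₁ = D₀ × (1 + g) = €15,800.00 × 1.029 = €16,258.2000
Growing perpetuity: P = D₁ / (r − g) = €16,258.2000 / (0.099 − 0.029) = €232,260.00

€232260.00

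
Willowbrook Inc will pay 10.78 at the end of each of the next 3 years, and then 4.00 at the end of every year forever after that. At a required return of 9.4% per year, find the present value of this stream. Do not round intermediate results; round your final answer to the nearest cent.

59.59

PV of 3-year annuity: 10.78 × [1 − (1+0.094)^−3] / 0.094 = 27.09399
Perpetuity value at year 3: 4.00 / 0.094 = 42.55319
PV of perpetuity: 42.55319 / (1+0.094)^3 = 32.49976
Total PV = 27.09399 + 32.49976 = 59.59376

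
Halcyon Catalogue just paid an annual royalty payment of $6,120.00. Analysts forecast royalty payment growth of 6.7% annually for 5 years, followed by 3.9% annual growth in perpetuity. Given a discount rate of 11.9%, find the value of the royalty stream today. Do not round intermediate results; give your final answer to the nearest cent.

$89243.30

D_1 = 6530.04000
D_2 = 6967.55268
D_3 = 7434.37871
D_4 = 7932.48208
D_5 = 8463.95838
Terminal value at year 5: TV = D_5×(1+g_2)/(r−g_2) = 8794.05276/0.08 = 109925.65949
P_0 = D_1/(1+r)^1 + D_2/(1+r)^2 + D_3/(1+r)^3 + D_4/(1+r)^4 + D_5/(1+r)^5 + TV/(1+r)^5
    = 5835.60322 + 5564.42237 + 5305.84331 + 5059.28044 + 4824.17537 + 62653.97756 = 89243.30227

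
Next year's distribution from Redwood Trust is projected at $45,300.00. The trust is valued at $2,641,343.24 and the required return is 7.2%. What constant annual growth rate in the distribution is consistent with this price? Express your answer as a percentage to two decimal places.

5.48%

P = D₁/(r−g) ⇒ g = r − D₁/P = 0.072 − $45,300.00/$2,641,343.24 = 0.054850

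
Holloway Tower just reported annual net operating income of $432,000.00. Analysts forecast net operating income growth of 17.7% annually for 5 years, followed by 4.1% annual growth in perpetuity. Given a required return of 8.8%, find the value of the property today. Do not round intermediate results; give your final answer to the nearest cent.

D_1 = 508464.00000
D_2 = 598462.12800
D_3 = 704389.92466
D_4 = 829066.94132
D_5 = 975811.78993
Terminal value at year 5: TV = D_5×(1+g_2)/(r−g_2) = 1015820.07332/0.047 = 21613193.04938
P_0 = D_1/(1+r)^1 + D_2/(1+r)^2 + D_3/(1+r)^3 + D_4/(1+r)^4 + D_5/(1+r)^5 + TV/(1+r)^5
    = 467338.23529 + 505567.19020 + 546923.32984 + 591662.46252 + 640061.32205 + 14176677.36710 = 16928229.90701

$16928229.91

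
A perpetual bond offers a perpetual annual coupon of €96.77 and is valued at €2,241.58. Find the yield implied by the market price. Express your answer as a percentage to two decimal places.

4.32%

P = C/r ⇒ r = C/P = €96.77/€2,241.58 = 0.043170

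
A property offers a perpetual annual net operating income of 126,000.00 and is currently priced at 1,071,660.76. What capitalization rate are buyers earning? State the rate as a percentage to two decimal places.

P = C/r ⇒ r = C/P = 126,000.00/1,071,660.76 = 0.117575

11.76%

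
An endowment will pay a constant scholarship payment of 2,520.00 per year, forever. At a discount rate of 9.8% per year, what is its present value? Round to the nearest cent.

Level perpetuity: PV = C / r = 2,520.00 / 0.098 = 25,714.29

25714.29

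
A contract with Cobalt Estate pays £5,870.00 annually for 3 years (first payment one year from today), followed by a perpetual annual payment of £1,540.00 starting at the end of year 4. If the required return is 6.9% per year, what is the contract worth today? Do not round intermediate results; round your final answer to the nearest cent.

£33702.92

PV of 3-year annuity: £5,870.00 × [1 − (1+0.069)^−3] / 0.069 = 15432.92359
Perpetuity value at year 3: £1,540.00 / 0.069 = 22318.84058
PV of perpetuity: 22318.84058 / (1+0.069)^3 = 18269.99862
Total PV = 15432.92359 + 18269.99862 = 33702.92220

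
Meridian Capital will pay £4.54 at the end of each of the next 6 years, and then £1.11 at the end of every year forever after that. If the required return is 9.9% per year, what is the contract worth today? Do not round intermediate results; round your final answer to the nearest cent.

PV of 6-year annuity: £4.54 × [1 − (1+0.099)^−6] / 0.099 = 19.83096
Perpetuity value at year 6: £1.11 / 0.099 = 11.21212
PV of perpetuity: 11.21212 / (1+0.099)^6 = 6.36358
Total PV = 19.83096 + 6.36358 = 26.19454

£26.19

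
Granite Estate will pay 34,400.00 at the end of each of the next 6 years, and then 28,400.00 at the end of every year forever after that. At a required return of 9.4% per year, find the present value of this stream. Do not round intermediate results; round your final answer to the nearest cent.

PV of 6-year annuity: 34,400.00 × [1 − (1+0.094)^−6] / 0.094 = 152492.45699
Perpetuity value at year 6: 28,400.00 / 0.094 = 302127.65957
PV of perpetuity: 302127.65957 / (1+0.094)^6 = 176232.72415
Total PV = 152492.45699 + 176232.72415 = 328725.18114

328725.18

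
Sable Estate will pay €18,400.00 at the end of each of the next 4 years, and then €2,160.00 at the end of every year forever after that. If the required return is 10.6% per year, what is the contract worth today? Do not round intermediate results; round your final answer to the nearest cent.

PV of 4-year annuity: €18,400.00 × [1 − (1+0.106)^−4] / 0.106 = 57575.96798
Perpetuity value at year 4: €2,160.00 / 0.106 = 20377.35849
PV of perpetuity: 20377.35849 / (1+0.106)^4 = 13618.44051
Total PV = 57575.96798 + 13618.44051 = 71194.40849

€71194.41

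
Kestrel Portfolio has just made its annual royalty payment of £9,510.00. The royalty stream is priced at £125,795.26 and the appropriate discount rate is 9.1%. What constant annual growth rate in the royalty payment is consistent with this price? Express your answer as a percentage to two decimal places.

1.43%

P = D₀(1+g)/(r−g) ⇒ P(r−g) = D₀(1+g) ⇒ g(P+D₀) = P·r − D₀
g = (P·r − D₀)/(P + D₀) = (£125,795.26×0.091 − £9,510.00) / (£125,795.26 + £9,510.00) = 0.014319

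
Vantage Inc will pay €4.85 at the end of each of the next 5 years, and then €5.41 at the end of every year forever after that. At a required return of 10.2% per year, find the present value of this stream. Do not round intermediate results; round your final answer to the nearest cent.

PV of 5-year annuity: €4.85 × [1 − (1+0.102)^−5] / 0.102 = 18.29176
Perpetuity value at year 5: €5.41 / 0.102 = 53.03922
PV of perpetuity: 53.03922 / (1+0.102)^5 = 32.63541
Total PV = 18.29176 + 32.63541 = 50.92718

€50.93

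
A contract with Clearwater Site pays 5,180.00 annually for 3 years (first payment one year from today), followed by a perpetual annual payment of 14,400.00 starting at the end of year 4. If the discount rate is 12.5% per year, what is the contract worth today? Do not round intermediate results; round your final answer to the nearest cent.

PV of 3-year annuity: 5,180.00 × [1 − (1+0.125)^−3] / 0.125 = 12335.36351
Perpetuity value at year 3: 14,400.00 / 0.125 = 115200.00000
PV of perpetuity: 115200.00000 / (1+0.125)^3 = 80908.64198
Total PV = 12335.36351 + 80908.64198 = 93244.00549

93244.01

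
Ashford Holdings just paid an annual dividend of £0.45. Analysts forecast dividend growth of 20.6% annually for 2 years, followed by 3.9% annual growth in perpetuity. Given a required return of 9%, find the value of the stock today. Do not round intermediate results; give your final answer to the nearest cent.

£12.27

D_1 = 0.54270
D_2 = 0.65450
Terminal value at year 2: TV = D_2×(1+g_2)/(r−g_2) = 0.68002/0.051 = 13.33376
P_0 = D_1/(1+r)^1 + D_2/(1+r)^2 + TV/(1+r)^2
    = 0.49789 + 0.55088 + 11.22276 = 12.27152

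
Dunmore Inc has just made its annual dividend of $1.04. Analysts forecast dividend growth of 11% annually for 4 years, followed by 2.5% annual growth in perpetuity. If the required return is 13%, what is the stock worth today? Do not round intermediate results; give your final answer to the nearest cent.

$13.43

D_1 = 1.15440
D_2 = 1.28138
D_3 = 1.42234
D_4 = 1.57879
Terminal value at year 4: TV = D_4×(1+g_2)/(r−g_2) = 1.61826/0.105 = 15.41203
P_0 = D_1/(1+r)^1 + D_2/(1+r)^2 + D_3/(1+r)^3 + D_4/(1+r)^4 + TV/(1+r)^4
    = 1.02159 + 1.00351 + 0.98575 + 0.96830 + 9.45249 = 13.43164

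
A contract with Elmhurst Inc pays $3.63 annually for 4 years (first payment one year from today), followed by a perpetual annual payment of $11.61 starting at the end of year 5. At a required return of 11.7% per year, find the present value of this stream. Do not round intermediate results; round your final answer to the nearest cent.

$74.84

PV of 4-year annuity: $3.63 × [1 − (1+0.117)^−4] / 0.117 = 11.09561
Perpetuity value at year 4: $11.61 / 0.117 = 99.23077
PV of perpetuity: 99.23077 / (1+0.117)^4 = 63.74317
Total PV = 11.09561 + 63.74317 = 74.83878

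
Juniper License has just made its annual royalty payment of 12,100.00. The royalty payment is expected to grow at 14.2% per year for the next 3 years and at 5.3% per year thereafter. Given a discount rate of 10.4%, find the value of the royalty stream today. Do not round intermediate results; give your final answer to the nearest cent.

D_1 = 13818.20000
D_2 = 15780.38440
D_3 = 18021.19898
Terminal value at year 3: TV = D_3×(1+g_2)/(r−g_2) = 18976.32253/0.051 = 372084.75551
P_0 = D_1/(1+r)^1 + D_2/(1+r)^2 + D_3/(1+r)^3 + TV/(1+r)^3
    = 12516.48551 + 12947.30657 + 13392.95661 + 276525.16297 = 315381.91166

315381.91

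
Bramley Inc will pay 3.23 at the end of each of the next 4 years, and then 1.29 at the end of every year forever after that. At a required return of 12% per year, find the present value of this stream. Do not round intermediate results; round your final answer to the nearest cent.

16.64

PV of 4-year annuity: 3.23 × [1 − (1+0.12)^−4] / 0.12 = 9.81064
Perpetuity value at year 4: 1.29 / 0.12 = 10.75000
PV of perpetuity: 10.75000 / (1+0.12)^4 = 6.83182
Total PV = 9.81064 + 6.83182 = 16.64246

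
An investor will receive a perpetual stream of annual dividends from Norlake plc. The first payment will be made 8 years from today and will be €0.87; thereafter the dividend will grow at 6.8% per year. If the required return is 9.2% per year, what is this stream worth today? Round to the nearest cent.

Value at end of year 7: C₁ / (r − g) = €0.87 / (0.092 − 0.068) = €36.2500
Discount to today: PV = €36.2500 / (1 + 0.092)^7 = €36.2500 / 1.851648 = €19.58

€19.58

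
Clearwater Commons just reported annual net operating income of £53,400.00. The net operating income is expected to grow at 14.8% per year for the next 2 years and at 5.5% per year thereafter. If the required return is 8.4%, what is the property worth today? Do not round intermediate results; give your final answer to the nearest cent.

D_1 = 61303.20000
D_2 = 70376.07360
Terminal value at year 2: TV = D_2×(1+g_2)/(r−g_2) = 74246.75765/0.029 = 2560233.02234
P_0 = D_1/(1+r)^1 + D_2/(1+r)^2 + TV/(1+r)^2
    = 56552.76753 + 59891.67631 + 2178817.87961 = 2295262.32345

£2295262.32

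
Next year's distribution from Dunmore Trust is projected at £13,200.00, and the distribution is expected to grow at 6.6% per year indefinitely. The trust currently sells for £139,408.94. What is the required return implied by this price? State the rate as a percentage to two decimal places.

16.07%

P = D₁/(r − g) ⇒ r = D₁/P + g = £13,200.0000/£139,408.94 + 0.066 = 0.094685 + 0.066 = 0.160685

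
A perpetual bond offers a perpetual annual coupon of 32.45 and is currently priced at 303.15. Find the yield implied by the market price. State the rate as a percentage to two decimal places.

P = C/r ⇒ r = C/P = 32.45/303.15 = 0.107043

10.70%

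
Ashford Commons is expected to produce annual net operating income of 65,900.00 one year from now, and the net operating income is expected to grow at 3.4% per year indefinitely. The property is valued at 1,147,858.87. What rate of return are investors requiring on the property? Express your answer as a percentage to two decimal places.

P = D₁/(r − g) ⇒ r = D₁/P + g = 65,900.0000/1,147,858.87 + 0.034 = 0.057411 + 0.034 = 0.091411

9.14%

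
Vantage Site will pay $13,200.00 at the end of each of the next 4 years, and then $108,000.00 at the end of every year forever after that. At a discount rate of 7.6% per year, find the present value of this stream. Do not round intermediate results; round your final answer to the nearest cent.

$1104246.95

PV of 4-year annuity: $13,200.00 × [1 − (1+0.076)^−4] / 0.076 = 44112.18330
Perpetuity value at year 4: $108,000.00 / 0.076 = 1421052.63158
PV of perpetuity: 1421052.63158 / (1+0.076)^4 = 1060134.76823
Total PV = 44112.18330 + 1060134.76823 = 1104246.95153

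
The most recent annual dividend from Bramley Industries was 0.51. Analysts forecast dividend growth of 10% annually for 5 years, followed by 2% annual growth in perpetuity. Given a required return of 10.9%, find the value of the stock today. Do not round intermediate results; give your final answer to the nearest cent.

8.10

D_1 = 0.56100
D_2 = 0.61710
D_3 = 0.67881
D_4 = 0.74669
D_5 = 0.82136
Terminal value at year 5: TV = D_5×(1+g_2)/(r−g_2) = 0.83779/0.089 = 9.41334
P_0 = D_1/(1+r)^1 + D_2/(1+r)^2 + D_3/(1+r)^3 + D_4/(1+r)^4 + D_5/(1+r)^5 + TV/(1+r)^5
    = 0.50586 + 0.50176 + 0.49768 + 0.49364 + 0.48964 + 5.61159 = 8.10018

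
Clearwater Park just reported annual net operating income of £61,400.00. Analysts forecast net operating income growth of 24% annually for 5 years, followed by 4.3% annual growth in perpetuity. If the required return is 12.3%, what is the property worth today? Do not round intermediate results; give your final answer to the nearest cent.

£1731300.02

D_1 = 76136.00000
D_2 = 94408.64000
D_3 = 117066.71360
D_4 = 145162.72486
D_5 = 180001.77883
Terminal value at year 5: TV = D_5×(1+g_2)/(r−g_2) = 187741.85532/0.08 = 2346773.19151
P_0 = D_1/(1+r)^1 + D_2/(1+r)^2 + D_3/(1+r)^3 + D_4/(1+r)^4 + D_5/(1+r)^5 + TV/(1+r)^5
    = 67796.97240 + 74860.41476 + 82659.76340 + 91271.68888 + 100780.84970 + 1313930.32797 = 1731300.01710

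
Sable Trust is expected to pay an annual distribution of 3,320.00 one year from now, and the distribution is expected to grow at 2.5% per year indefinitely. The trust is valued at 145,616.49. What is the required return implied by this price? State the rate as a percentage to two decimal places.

4.78%

P = D₁/(r − g) ⇒ r = D₁/P + g = 3,320.0000/145,616.49 + 0.025 = 0.022800 + 0.025 = 0.047800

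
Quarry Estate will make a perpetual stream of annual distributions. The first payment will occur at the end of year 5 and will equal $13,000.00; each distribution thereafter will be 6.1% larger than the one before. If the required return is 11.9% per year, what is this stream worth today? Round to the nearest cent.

$142953.57

Value at end of year 4: C₁ / (r − g) = $13,000.00 / (0.119 − 0.061) = $224,137.9310
Discount to today: PV = $224,137.9310 / (1 + 0.119)^4 = $224,137.9310 / 1.567907 = $142,953.57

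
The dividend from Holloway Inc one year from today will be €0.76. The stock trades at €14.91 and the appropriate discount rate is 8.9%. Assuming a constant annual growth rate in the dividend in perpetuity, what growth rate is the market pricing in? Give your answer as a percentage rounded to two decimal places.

P = D₁/(r−g) ⇒ g = r − D₁/P = 0.089 − €0.76/€14.91 = 0.038027

3.80%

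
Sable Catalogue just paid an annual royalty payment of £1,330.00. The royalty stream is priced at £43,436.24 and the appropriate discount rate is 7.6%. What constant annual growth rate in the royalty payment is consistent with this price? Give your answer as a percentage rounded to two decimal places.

4.40%

P = D₀(1+g)/(r−g) ⇒ P(r−g) = D₀(1+g) ⇒ g(P+D₀) = P·r − D₀
g = (P·r − D₀)/(P + D₀) = (£43,436.24×0.076 − £1,330.00) / (£43,436.24 + £1,330.00) = 0.044032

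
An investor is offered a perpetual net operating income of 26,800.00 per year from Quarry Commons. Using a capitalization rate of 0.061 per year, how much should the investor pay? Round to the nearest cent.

Level perpetuity: PV = C / r = 26,800.00 / 0.061 = 439,344.26

439344.26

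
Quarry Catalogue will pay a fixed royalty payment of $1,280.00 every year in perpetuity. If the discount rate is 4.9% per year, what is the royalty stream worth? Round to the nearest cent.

$26122.45

Level perpetuity: PV = C / r = $1,280.00 / 0.049 = $26,122.45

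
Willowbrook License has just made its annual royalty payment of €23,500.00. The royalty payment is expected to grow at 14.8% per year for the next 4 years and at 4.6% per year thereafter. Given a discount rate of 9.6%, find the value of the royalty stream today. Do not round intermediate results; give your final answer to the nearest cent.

D_1 = 26978.00000
D_2 = 30970.74400
D_3 = 35554.41411
D_4 = 40816.46740
Terminal value at year 4: TV = D_4×(1+g_2)/(r−g_2) = 42694.02490/0.05 = 853880.49802
P_0 = D_1/(1+r)^1 + D_2/(1+r)^2 + D_3/(1+r)^3 + D_4/(1+r)^4 + TV/(1+r)^4
    = 24614.96350 + 25782.82674 + 27006.09954 + 28287.41083 + 591772.63454 = 697463.93514

€697463.94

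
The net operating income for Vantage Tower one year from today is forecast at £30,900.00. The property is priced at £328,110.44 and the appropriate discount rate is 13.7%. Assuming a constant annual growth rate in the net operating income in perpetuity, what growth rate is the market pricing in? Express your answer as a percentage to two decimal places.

4.28%

P = D₁/(r−g) ⇒ g = r − D₁/P = 0.137 − £30,900.00/£328,110.44 = 0.042824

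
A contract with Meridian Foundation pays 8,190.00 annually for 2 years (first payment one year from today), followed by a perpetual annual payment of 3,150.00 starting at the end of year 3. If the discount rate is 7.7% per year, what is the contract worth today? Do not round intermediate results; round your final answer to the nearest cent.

PV of 2-year annuity: 8,190.00 × [1 − (1+0.077)^−2] / 0.077 = 14665.23382
Perpetuity value at year 2: 3,150.00 / 0.077 = 40909.09091
PV of perpetuity: 40909.09091 / (1+0.077)^2 = 35268.61636
Total PV = 14665.23382 + 35268.61636 = 49933.85018

49933.85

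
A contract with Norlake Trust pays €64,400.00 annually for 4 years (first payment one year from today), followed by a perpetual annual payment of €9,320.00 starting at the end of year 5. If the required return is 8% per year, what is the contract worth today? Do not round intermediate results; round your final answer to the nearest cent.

€298931.95

PV of 4-year annuity: €64,400.00 × [1 − (1+0.08)^−4] / 0.08 = 213300.96850
Perpetuity value at year 4: €9,320.00 / 0.08 = 116500.00000
PV of perpetuity: 116500.00000 / (1+0.08)^4 = 85630.97785
Total PV = 213300.96850 + 85630.97785 = 298931.94635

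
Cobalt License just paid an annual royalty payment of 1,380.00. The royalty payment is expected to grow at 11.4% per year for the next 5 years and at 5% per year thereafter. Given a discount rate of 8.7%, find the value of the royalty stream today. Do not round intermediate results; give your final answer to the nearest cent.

D_1 = 1537.32000
D_2 = 1712.57448
D_3 = 1907.80797
D_4 = 2125.29808
D_5 = 2367.58206
Terminal value at year 5: TV = D_5×(1+g_2)/(r−g_2) = 2485.96116/0.037 = 67188.13955
P_0 = D_1/(1+r)^1 + D_2/(1+r)^2 + D_3/(1+r)^3 + D_4/(1+r)^4 + D_5/(1+r)^5 + TV/(1+r)^5
    = 1414.27783 + 1449.40708 + 1485.40892 + 1522.30500 + 1560.11754 + 44273.60593 = 51705.12230

51705.12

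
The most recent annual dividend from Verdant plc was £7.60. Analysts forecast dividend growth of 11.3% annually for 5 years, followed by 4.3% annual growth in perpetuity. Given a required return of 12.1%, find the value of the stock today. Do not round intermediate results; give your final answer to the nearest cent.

D_1 = 8.45880
D_2 = 9.41464
D_3 = 10.47850
D_4 = 11.66257
D_5 = 12.98044
Terminal value at year 5: TV = D_5×(1+g_2)/(r−g_2) = 13.53860/0.078 = 173.57178
P_0 = D_1/(1+r)^1 + D_2/(1+r)^2 + D_3/(1+r)^3 + D_4/(1+r)^4 + D_5/(1+r)^5 + TV/(1+r)^5
    = 7.54576 + 7.49191 + 7.43845 + 7.38536 + 7.33266 + 98.05078 = 135.24492

£135.24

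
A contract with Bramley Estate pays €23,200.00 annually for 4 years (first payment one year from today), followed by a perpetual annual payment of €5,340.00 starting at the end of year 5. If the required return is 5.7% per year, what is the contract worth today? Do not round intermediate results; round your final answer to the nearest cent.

€155998.51

PV of 4-year annuity: €23,200.00 × [1 − (1+0.057)^−4] / 0.057 = 80945.78959
Perpetuity value at year 4: €5,340.00 / 0.057 = 93684.21053
PV of perpetuity: 93684.21053 / (1+0.057)^4 = 75052.72275
Total PV = 80945.78959 + 75052.72275 = 155998.51234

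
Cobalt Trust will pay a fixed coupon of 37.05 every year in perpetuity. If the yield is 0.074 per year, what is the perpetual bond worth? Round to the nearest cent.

Level perpetuity: PV = C / r = 37.05 / 0.074 = 500.68

500.68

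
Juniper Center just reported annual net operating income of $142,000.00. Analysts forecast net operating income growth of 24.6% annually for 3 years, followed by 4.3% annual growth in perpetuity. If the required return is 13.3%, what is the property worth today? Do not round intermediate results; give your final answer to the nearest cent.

$2705507.08

D_1 = 176932.00000
D_2 = 220457.27200
D_3 = 274689.76091
Terminal value at year 3: TV = D_3×(1+g_2)/(r−g_2) = 286501.42063/0.09 = 3183349.11812
P_0 = D_1/(1+r)^1 + D_2/(1+r)^2 + D_3/(1+r)^3 + TV/(1+r)^3
    = 156162.40071 + 171737.29151 + 188865.54741 + 2188741.84392 = 2705507.08355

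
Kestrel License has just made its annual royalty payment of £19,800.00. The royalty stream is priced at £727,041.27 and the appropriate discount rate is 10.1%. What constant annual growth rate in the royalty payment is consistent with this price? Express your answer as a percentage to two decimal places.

7.18%

P = D₀(1+g)/(r−g) ⇒ P(r−g) = D₀(1+g) ⇒ g(P+D₀) = P·r − D₀
g = (P·r − D₀)/(P + D₀) = (£727,041.27×0.101 − £19,800.00) / (£727,041.27 + £19,800.00) = 0.071811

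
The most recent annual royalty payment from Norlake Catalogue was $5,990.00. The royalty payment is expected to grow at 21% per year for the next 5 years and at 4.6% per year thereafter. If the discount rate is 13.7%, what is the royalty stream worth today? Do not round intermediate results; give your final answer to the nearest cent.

D_1 = 7247.90000
D_2 = 8769.95900
D_3 = 10611.65039
D_4 = 12840.09697
D_5 = 15536.51734
Terminal value at year 5: TV = D_5×(1+g_2)/(r−g_2) = 16251.19713/0.091 = 178584.58388
P_0 = D_1/(1+r)^1 + D_2/(1+r)^2 + D_3/(1+r)^3 + D_4/(1+r)^4 + D_5/(1+r)^5 + TV/(1+r)^5
    = 6374.58223 + 6783.85620 + 7219.40722 + 7682.92237 + 8176.19707 + 93981.34212 = 130218.30721

$130218.31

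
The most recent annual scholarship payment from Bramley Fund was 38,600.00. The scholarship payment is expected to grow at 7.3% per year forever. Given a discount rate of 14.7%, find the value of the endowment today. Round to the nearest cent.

D₁ = D₀ × (1 + g) = 38,600.00 × 1.073 = 41,417.8000
Growing perpetuity: P = D₁ / (r − g) = 41,417.8000 / (0.147 − 0.073) = 559,700.00

559700.00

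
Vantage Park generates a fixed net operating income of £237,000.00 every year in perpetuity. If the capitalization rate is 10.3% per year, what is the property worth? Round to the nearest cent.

Level perpetuity: PV = C / r = £237,000.00 / 0.103 = £2,300,970.87

£2300970.87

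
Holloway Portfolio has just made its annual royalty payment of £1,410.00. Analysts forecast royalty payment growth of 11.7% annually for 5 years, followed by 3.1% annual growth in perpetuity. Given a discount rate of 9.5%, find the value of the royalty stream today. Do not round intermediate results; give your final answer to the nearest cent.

£32576.05

D_1 = 1574.97000
D_2 = 1759.24149
D_3 = 1965.07274
D_4 = 2194.98626
D_5 = 2451.79965
Terminal value at year 5: TV = D_5×(1+g_2)/(r−g_2) = 2527.80544/0.064 = 39496.95994
P_0 = D_1/(1+r)^1 + D_2/(1+r)^2 + D_3/(1+r)^3 + D_4/(1+r)^4 + D_5/(1+r)^5 + TV/(1+r)^5
    = 1438.32877 + 1467.22670 + 1496.70522 + 1526.77601 + 1557.45097 + 25089.56165 = 32576.04932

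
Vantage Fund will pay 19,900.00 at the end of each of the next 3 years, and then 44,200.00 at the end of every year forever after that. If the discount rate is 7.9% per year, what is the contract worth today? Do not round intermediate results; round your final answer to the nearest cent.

496757.04

PV of 3-year annuity: 19,900.00 × [1 − (1+0.079)^−3] / 0.079 = 51376.90803
Perpetuity value at year 3: 44,200.00 / 0.079 = 559493.67089
PV of perpetuity: 559493.67089 / (1+0.079)^3 = 445380.13647
Total PV = 51376.90803 + 445380.13647 = 496757.04450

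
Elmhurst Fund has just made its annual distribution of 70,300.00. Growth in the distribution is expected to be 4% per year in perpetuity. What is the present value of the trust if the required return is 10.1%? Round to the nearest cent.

1198557.38

D₁ = D₀ × (1 + g) = 70,300.00 × 1.04 = 73,112.0000
Growing perpetuity: P = D₁ / (r − g) = 73,112.0000 / (0.101 − 0.04) = 1,198,557.38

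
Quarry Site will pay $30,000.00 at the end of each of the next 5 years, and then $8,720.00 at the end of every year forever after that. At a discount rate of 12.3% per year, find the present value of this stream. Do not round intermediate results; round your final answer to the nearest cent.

PV of 5-year annuity: $30,000.00 × [1 − (1+0.123)^−5] / 0.123 = 107344.37161
Perpetuity value at year 5: $8,720.00 / 0.123 = 70894.30894
PV of perpetuity: 70894.30894 / (1+0.123)^5 = 39692.87826
Total PV = 107344.37161 + 39692.87826 = 147037.24987

$147037.25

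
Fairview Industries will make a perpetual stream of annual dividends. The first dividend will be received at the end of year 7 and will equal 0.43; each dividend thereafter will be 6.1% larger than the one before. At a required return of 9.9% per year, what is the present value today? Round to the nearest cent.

Value at end of year 6: C₁ / (r − g) = 0.43 / (0.099 − 0.061) = 11.3158
Discount to today: PV = 11.3158 / (1 + 0.099)^6 = 11.3158 / 1.761920 = 6.42

6.42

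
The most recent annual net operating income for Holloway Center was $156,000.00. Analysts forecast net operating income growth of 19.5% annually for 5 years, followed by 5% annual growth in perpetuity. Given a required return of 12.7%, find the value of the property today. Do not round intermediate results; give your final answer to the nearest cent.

$3784375.47

D_1 = 186420.00000
D_2 = 222771.90000
D_3 = 266212.42050
D_4 = 318123.84250
D_5 = 380157.99178
Terminal value at year 5: TV = D_5×(1+g_2)/(r−g_2) = 399165.89137/0.077 = 5183972.61524
P_0 = D_1/(1+r)^1 + D_2/(1+r)^2 + D_3/(1+r)^3 + D_4/(1+r)^4 + D_5/(1+r)^5 + TV/(1+r)^5
    = 165412.59982 + 175393.12936 + 185975.85589 + 197197.11427 + 209095.43173 + 2851301.34172 = 3784375.47278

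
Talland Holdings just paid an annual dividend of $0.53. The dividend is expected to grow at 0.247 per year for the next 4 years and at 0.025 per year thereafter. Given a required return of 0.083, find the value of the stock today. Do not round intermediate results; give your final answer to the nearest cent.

D_1 = 0.66091
D_2 = 0.82415
D_3 = 1.02772
D_4 = 1.28157
Terminal value at year 4: TV = D_4×(1+g_2)/(r−g_2) = 1.31361/0.058 = 22.64840
P_0 = D_1/(1+r)^1 + D_2/(1+r)^2 + D_3/(1+r)^3 + D_4/(1+r)^4 + TV/(1+r)^4
    = 0.61026 + 0.70267 + 0.80908 + 0.93160 + 16.46356 = 19.51716

$19.52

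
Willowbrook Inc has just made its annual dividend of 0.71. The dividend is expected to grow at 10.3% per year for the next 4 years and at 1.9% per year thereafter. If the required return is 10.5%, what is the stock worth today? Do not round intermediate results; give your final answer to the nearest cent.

11.18

D_1 = 0.78313
D_2 = 0.86379
D_3 = 0.95276
D_4 = 1.05090
Terminal value at year 4: TV = D_4×(1+g_2)/(r−g_2) = 1.07086/0.086 = 12.45191
P_0 = D_1/(1+r)^1 + D_2/(1+r)^2 + D_3/(1+r)^3 + D_4/(1+r)^4 + TV/(1+r)^4
    = 0.70871 + 0.70743 + 0.70615 + 0.70487 + 8.35193 = 11.17911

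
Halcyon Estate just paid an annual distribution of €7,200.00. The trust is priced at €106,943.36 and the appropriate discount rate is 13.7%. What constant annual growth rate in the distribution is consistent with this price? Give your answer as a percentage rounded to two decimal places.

6.53%

P = D₀(1+g)/(r−g) ⇒ P(r−g) = D₀(1+g) ⇒ g(P+D₀) = P·r − D₀
g = (P·r − D₀)/(P + D₀) = (€106,943.36×0.137 − €7,200.00) / (€106,943.36 + €7,200.00) = 0.065280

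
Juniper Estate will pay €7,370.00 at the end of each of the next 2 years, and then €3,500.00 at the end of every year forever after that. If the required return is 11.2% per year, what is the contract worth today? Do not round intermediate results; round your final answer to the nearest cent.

€37859.91

PV of 2-year annuity: €7,370.00 × [1 − (1+0.112)^−2] / 0.112 = 12587.85777
Perpetuity value at year 2: €3,500.00 / 0.112 = 31250.00000
PV of perpetuity: 31250.00000 / (1+0.112)^2 = 25272.04855
Total PV = 12587.85777 + 25272.04855 = 37859.90632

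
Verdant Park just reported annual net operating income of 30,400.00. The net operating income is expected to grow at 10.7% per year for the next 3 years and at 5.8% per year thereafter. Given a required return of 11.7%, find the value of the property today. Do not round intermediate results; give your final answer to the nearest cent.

620205.29

D_1 = 33652.80000
D_2 = 37253.64960
D_3 = 41239.79011
Terminal value at year 3: TV = D_3×(1+g_2)/(r−g_2) = 43631.69793/0.059 = 739520.30396
P_0 = D_1/(1+r)^1 + D_2/(1+r)^2 + D_3/(1+r)^3 + TV/(1+r)^3
    = 30127.84244 + 29858.12137 + 29590.81501 + 530628.51316 = 620205.29198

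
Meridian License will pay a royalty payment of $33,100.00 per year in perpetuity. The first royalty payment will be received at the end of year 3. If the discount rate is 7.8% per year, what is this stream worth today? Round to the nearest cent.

$365170.65

Value at end of year 2: C / r = $33,100.00 / 0.078 = $424,358.9744
Discount to today: PV = $424,358.9744 / (1 + 0.078)^2 = $424,358.9744 / 1.162084 = $365,170.65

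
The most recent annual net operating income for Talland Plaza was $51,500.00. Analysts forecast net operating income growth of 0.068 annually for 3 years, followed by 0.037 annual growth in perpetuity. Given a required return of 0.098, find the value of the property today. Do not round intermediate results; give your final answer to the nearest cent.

D_1 = 55002.00000
D_2 = 58742.13600
D_3 = 62736.60125
Terminal value at year 3: TV = D_3×(1+g_2)/(r−g_2) = 65057.85549/0.061 = 1066522.22122
P_0 = D_1/(1+r)^1 + D_2/(1+r)^2 + D_3/(1+r)^3 + TV/(1+r)^3
    = 50092.89617 + 48724.23781 + 47392.97448 + 805680.56618 = 951890.67465

$951890.67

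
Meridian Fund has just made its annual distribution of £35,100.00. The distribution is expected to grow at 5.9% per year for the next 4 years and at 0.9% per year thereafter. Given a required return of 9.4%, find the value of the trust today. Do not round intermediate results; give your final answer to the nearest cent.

D_1 = 37170.90000
D_2 = 39363.98310
D_3 = 41686.45810
D_4 = 44145.95913
Terminal value at year 4: TV = D_4×(1+g_2)/(r−g_2) = 44543.27276/0.085 = 524038.50310
P_0 = D_1/(1+r)^1 + D_2/(1+r)^2 + D_3/(1+r)^3 + D_4/(1+r)^4 + TV/(1+r)^4
    = 33977.05667 + 32890.03932 + 31837.79857 + 30819.22184 + 365842.29216 = 495366.40857

£495366.41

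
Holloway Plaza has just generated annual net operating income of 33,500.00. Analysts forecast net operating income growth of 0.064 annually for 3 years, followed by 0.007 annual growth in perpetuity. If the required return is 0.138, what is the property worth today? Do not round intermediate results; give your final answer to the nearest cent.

298462.37

D_1 = 35644.00000
D_2 = 37925.21600
D_3 = 40352.42982
Terminal value at year 3: TV = D_3×(1+g_2)/(r−g_2) = 40634.89683/0.131 = 310190.05216
P_0 = D_1/(1+r)^1 + D_2/(1+r)^2 + D_3/(1+r)^3 + TV/(1+r)^3
    = 31321.61687 + 29284.88607 + 27380.59647 + 210475.27210 = 298462.37151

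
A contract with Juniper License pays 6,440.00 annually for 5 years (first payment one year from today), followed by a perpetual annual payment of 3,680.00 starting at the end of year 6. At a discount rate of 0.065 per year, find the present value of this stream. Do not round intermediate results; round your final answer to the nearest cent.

PV of 5-year annuity: 6,440.00 × [1 − (1+0.065)^−5] / 0.065 = 26762.57558
Perpetuity value at year 5: 3,680.00 / 0.065 = 56615.38462
PV of perpetuity: 56615.38462 / (1+0.065)^5 = 41322.48428
Total PV = 26762.57558 + 41322.48428 = 68085.05986

68085.06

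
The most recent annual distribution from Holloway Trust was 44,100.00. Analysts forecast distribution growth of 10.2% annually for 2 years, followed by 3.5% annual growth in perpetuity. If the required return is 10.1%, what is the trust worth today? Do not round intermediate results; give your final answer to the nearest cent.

D_1 = 48598.20000
D_2 = 53555.21640
Terminal value at year 2: TV = D_2×(1+g_2)/(r−g_2) = 55429.64897/0.066 = 839843.16627
P_0 = D_1/(1+r)^1 + D_2/(1+r)^2 + TV/(1+r)^2
    = 44140.05450 + 44180.14537 + 692825.00697 = 781145.20684

781145.21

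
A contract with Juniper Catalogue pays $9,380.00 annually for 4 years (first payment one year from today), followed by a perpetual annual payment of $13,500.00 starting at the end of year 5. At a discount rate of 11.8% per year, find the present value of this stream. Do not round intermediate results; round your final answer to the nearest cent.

PV of 4-year annuity: $9,380.00 × [1 − (1+0.118)^−4] / 0.118 = 28610.76224
Perpetuity value at year 4: $13,500.00 / 0.118 = 114406.77966
PV of perpetuity: 114406.77966 / (1+0.118)^4 = 73229.24339
Total PV = 28610.76224 + 73229.24339 = 101840.00563

$101840.01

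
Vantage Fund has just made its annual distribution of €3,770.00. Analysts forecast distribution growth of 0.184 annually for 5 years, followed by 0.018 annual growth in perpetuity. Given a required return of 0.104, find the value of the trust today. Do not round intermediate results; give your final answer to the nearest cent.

€86680.49

D_1 = 4463.68000
D_2 = 5284.99712
D_3 = 6257.43659
D_4 = 7408.80492
D_5 = 8772.02503
Terminal value at year 5: TV = D_5×(1+g_2)/(r−g_2) = 8929.92148/0.086 = 103836.29627
P_0 = D_1/(1+r)^1 + D_2/(1+r)^2 + D_3/(1+r)^3 + D_4/(1+r)^4 + D_5/(1+r)^5 + TV/(1+r)^5
    = 4043.18841 + 4336.17307 + 4650.38851 + 4987.37319 + 5348.77704 + 63314.59336 = 86680.49358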